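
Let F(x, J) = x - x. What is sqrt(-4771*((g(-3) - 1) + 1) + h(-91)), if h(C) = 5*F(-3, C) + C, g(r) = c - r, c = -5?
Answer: sqrt(9451) ≈ 97.216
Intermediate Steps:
F(x, J) = 0
g(r) = -5 - r
h(C) = C (h(C) = 5*0 + C = 0 + C = C)
sqrt(-4771*((g(-3) - 1) + 1) + h(-91)) = sqrt(-4771*(((-5 - 1*(-3)) - 1) + 1) - 91) = sqrt(-4771*(((-5 + 3) - 1) + 1) - 91) = sqrt(-4771*((-2 - 1) + 1) - 91) = sqrt(-4771*(-3 + 1) - 91) = sqrt(-4771*(-2) - 91) = sqrt(9542 - 91) = sqrt(9451)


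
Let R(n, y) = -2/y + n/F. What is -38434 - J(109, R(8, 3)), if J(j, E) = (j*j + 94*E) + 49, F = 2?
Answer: -152032/3 ≈ -50677.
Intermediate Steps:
R(n, y) = n/2 - 2/y (R(n, y) = -2/y + n/2 = n/2 - 2/y)
J(j, E) = 49 + j**2 + 94*E (J(j, E) = (j**2 + 94*E) + 49 = 49 + j**2 + 94*E)
-38434 - J(109, R(8, 3)) = -38434 - (49 + 109**2 + 94*((1/2)*8 - 2/3)) = -38434 - (49 + 11881 + 94*(4 - 2*1/3)) = -38434 - (49 + 11881 + 94*(4 - 2/3)) = -38434 - (49 + 11881 + 94*(10/3)) = -38434 - (49 + 11881 + 940/3) = -38434 - 1*36730/3 = -38434 - 36730/3 = -152032/3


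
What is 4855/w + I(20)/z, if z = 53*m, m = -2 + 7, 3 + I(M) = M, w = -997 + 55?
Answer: -1270561/249630 ≈ -5.0898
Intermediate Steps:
w = -942
I(M) = -3 + M
m = 5
z = 265 (z = 53*5 = 265)
4855/w + I(20)/z = 4855/(-942) + (-3 + 20)/265 = 4855*(-1/942) + 17*(1/265) = -4855/942 + 17/265 = -1270561/249630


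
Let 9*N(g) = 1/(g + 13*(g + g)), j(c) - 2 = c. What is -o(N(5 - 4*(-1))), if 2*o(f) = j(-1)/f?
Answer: -2187/2 ≈ -1093.5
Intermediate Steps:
j(c) = 2 + c
N(g) = 1/(243*g) (N(g) = 1/(9*(g + 13*(g + g))) = 1/(9*(g + 13*(2*g))) = 1/(9*(g + 26*g)) = 1/(9*((27*g))) = (1/(27*g))/9 = 1/(243*g))
o(f) = 1/(2*f) (o(f) = ((2 - 1)/f)/2 = (1/f)/2 = 1/(2*f))
-o(N(5 - 4*(-1))) = -1/(2*(1/(243*(5 - 4*(-1))))) = -1/(2*(1/(243*(5 + 4)))) = -1/(2*((1/243)/9)) = -1/(2*((1/243)*(⅑))) = -1/(2*1/2187) = -2187/2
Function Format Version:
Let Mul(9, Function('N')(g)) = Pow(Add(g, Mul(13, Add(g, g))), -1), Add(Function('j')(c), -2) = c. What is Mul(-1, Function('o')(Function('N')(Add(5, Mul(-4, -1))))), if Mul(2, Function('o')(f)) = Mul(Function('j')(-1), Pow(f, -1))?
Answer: Rational(-2187, 2) ≈ -1093.5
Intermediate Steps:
Function('j')(c) = Add(2, c)
Function('N')(g) = Mul(Rational(1, 243), Pow(g, -1)) (Function('N')(g) = Mul(Rational(1, 9), Pow(Add(g, Mul(13, Add(g, g))), -1)) = Mul(Rational(1, 9), Pow(Add(g, Mul(13, Mul(2, g))), -1)) = Mul(Rational(1, 9), Pow(Add(g, Mul(26, g)), -1)) = Mul(Rational(1, 9), Pow(Mul(27, g), -1)) = Mul(Rational(1, 9), Mul(Rational(1, 27), Pow(g, -1))) = Mul(Rational(1, 243), Pow(g, -1)))
Function('o')(f) = Mul(Rational(1, 2), Pow(f, -1)) (Function('o')(f) = Mul(Rational(1, 2), Mul(Add(2, -1), Pow(f, -1))) = Mul(Rational(1, 2), Mul(1, Pow(f, -1))) = Mul(Rational(1, 2), Pow(f, -1)))
Mul(-1, Function('o')(Function('N')(Add(5, Mul(-4, -1))))) = Mul(-1, Mul(Rational(1, 2), Pow(Mul(Rational(1, 243), Pow(Add(5, Mul(-4, -1)), -1)), -1))) = Mul(-1, Mul(Rational(1, 2), Pow(Mul(Rational(1, 243), Pow(Add(5, 4), -1)), -1))) = Mul(-1, Mul(Rational(1, 2), Pow(Mul(Rational(1, 243), Pow(9, -1)), -1))) = Mul(-1, Mul(Rational(1, 2), Pow(Mul(Rational(1, 243), Rational(1, 9)), -1))) = Mul(-1, Mul(Rational(1, 2), Pow(Rational(1, 2187), -1))) = Mul(-1, Mul(Rational(1, 2), 2187)) = Mul(-1, Rational(2187, 2)) = Rational(-2187, 2)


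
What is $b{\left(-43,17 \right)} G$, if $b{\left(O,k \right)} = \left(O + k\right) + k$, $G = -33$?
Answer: $297$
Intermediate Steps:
$b{\left(O,k \right)} = O + 2 k$
$b{\left(-43,17 \right)} G = \left(-43 + 2 \cdot 17\right) \left(-33\right) = \left(-43 + 34\right) \left(-33\right) = \left(-9\right) \left(-33\right) = 297$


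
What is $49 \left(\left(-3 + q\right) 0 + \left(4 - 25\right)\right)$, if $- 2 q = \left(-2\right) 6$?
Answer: $-1029$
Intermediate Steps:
$q = 6$ ($q = - \frac{\left(-2\right) 6}{2} = \left(- \frac{1}{2}\right) \left(-12\right) = 6$)
$49 \left(\left(-3 + q\right) 0 + \left(4 - 25\right)\right) = 49 \left(\left(-3 + 6\right) 0 + \left(4 - 25\right)\right) = 49 \left(3 \cdot 0 - 21\right) = 49 \left(0 - 21\right) = 49 \left(-21\right) = -1029$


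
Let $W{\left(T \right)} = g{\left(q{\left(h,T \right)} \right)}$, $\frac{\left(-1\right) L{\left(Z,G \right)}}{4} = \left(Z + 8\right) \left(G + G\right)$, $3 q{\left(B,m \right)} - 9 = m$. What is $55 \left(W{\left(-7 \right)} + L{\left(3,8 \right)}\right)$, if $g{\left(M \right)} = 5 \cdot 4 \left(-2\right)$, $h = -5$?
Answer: $-40920$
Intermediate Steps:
$q{\left(B,m \right)} = 3 + \frac{m}{3}$
$L{\left(Z,G \right)} = - 8 G \left(8 + Z\right)$ ($L{\left(Z,G \right)} = - 4 \left(Z + 8\right) \left(G + G\right) = - 4 \left(8 + Z\right) 2 G = - 4 \cdot 2 G \left(8 + Z\right) = - 8 G \left(8 + Z\right)$)
$g{\left(M \right)} = -40$ ($g{\left(M \right)} = 20 \left(-2\right) = -40$)
$W{\left(T \right)} = -40$
$55 \left(W{\left(-7 \right)} + L{\left(3,8 \right)}\right) = 55 \left(-40 - 64 \left(8 + 3\right)\right) = 55 \left(-40 - 64 \cdot 11\right) = 55 \left(-40 - 704\right) = 55 \left(-744\right) = -40920$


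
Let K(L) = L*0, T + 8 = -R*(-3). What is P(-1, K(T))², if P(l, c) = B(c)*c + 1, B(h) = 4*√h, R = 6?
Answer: 1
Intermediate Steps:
T = 10 (T = -8 - 1*6*(-3) = -8 - 6*(-3) = -8 + 18 = 10)
K(L) = 0
P(l, c) = 1 + 4*c^(3/2) (P(l, c) = (4*√c)*c + 1 = 4*c^(3/2) + 1 = 1 + 4*c^(3/2))
P(-1, K(T))² = (1 + 4*0^(3/2))² = (1 + 4*0)² = (1 + 0)² = 1² = 1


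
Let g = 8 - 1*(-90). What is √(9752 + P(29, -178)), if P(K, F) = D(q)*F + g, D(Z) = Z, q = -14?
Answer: 11*√102 ≈ 111.09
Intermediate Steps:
g = 98 (g = 8 + 90 = 98)
P(K, F) = 98 - 14*F (P(K, F) = -14*F + 98 = 98 - 14*F)
√(9752 + P(29, -178)) = √(9752 + (98 - 14*(-178))) = √(9752 + (98 + 2492)) = √(9752 + 2590) = √12342 = 11*√102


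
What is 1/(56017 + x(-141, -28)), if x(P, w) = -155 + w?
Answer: 1/55834 ≈ 1.7910e-5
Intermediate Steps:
1/(56017 + x(-141, -28)) = 1/(56017 + (-155 - 28)) = 1/(56017 - 183) = 1/55834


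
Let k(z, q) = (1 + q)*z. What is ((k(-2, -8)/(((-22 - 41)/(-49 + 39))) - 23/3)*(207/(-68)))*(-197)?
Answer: -222019/68 ≈ -3265.0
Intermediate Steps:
k(z, q) = z*(1 + q)
((k(-2, -8)/(((-22 - 41)/(-49 + 39))) - 23/3)*(207/(-68)))*(-197) = (((-2*(1 - 8))/(((-22 - 41)/(-49 + 39))) - 23/3)*(207/(-68)))*(-197) = (((-2*(-7))/((-63/(-10))) - 23*⅓)*(207*(-1/68)))*(-197) = ((14/((-63*(-⅒))) - 23/3)*(-207/68))*(-197) = ((14/(63/10) - 23/3)*(-207/68))*(-197) = ((14*(10/63) - 23/3)*(-207/68))*(-197) = ((20/9 - 23/3)*(-207/68))*(-197) = -49/9*(-207/68)*(-197) = (1127/68)*(-197) = -222019/68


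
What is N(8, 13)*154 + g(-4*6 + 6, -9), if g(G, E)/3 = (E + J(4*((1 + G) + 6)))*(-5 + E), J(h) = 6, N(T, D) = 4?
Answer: 742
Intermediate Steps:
g(G, E) = 3*(-5 + E)*(6 + E) (g(G, E) = 3*((E + 6)*(-5 + E)) = 3*((6 + E)*(-5 + E)) = 3*((-5 + E)*(6 + E)) = 3*(-5 + E)*(6 + E))
N(8, 13)*154 + g(-4*6 + 6, -9) = 4*154 + (-90 + 3*(-9) + 3*(-9)²) = 616 + (-90 - 27 + 3*81) = 616 + (-90 - 27 + 243) = 616 + 126 = 742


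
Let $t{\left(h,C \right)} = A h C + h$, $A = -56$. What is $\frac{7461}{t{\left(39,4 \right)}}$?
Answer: $- \frac{2487}{2899} \approx -0.85788$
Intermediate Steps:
$t{\left(h,C \right)} = h - 56 C h$ ($t{\left(h,C \right)} = - 56 h C + h = - 56 C h + h = h - 56 C h$)
$\frac{7461}{t{\left(39,4 \right)}} = \frac{7461}{39 \left(1 - 224\right)} = \frac{7461}{39 \left(-223\right)} = \frac{7461}{-8697} = 7461 \left(- \frac{1}{8697}\right) = - \frac{2487}{2899}$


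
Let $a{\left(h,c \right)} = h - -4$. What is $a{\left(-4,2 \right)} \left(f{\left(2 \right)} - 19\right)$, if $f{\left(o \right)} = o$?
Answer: $0$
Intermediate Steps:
$a{\left(h,c \right)} = 4 + h$ ($a{\left(h,c \right)} = h + 4 = 4 + h$)
$a{\left(-4,2 \right)} \left(f{\left(2 \right)} - 19\right) = \left(4 - 4\right) \left(2 - 19\right) = 0 \left(-17\right) = 0$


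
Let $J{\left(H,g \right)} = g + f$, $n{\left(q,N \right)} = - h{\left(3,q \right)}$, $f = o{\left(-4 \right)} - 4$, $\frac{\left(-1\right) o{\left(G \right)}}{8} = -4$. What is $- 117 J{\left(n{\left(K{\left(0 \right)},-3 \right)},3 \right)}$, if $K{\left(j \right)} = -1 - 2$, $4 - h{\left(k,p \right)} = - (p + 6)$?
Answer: $-3627$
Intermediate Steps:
$o{\left(G \right)} = 32$ ($o{\left(G \right)} = \left(-8\right) \left(-4\right) = 32$)
$h{\left(k,p \right)} = 10 + p$ ($h{\left(k,p \right)} = 4 - - (p + 6) = 4 - - (6 + p) = 4 - \left(-6 - p\right) = 4 + \left(6 + p\right) = 10 + p$)
$f = 28$ ($f = 32 - 4 = 28$)
$K{\left(j \right)} = -3$
$n{\left(q,N \right)} = -10 - q$ ($n{\left(q,N \right)} = - (10 + q) = -10 - q$)
$J{\left(H,g \right)} = 28 + g$ ($J{\left(H,g \right)} = g + 28 = 28 + g$)
$- 117 J{\left(n{\left(K{\left(0 \right)},-3 \right)},3 \right)} = - 117 \left(28 + 3\right) = \left(-117\right) 31 = -3627$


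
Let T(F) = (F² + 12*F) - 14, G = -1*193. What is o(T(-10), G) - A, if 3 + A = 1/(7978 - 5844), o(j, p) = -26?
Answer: -49083/2134 ≈ -23.000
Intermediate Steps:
G = -193
T(F) = -14 + F² + 12*F
A = -6401/2134 (A = -3 + 1/(7978 - 5844) = -3 + 1/2134 = -6401/2134 ≈ -2.9995)
o(T(-10), G) - A = -26 - 1*(-6401/2134) = -26 + 6401/2134 = -49083/2134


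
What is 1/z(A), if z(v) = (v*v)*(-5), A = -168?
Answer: -1/141120 ≈ -7.0862e-6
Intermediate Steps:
z(v) = -5*v² (z(v) = v²*(-5) = -5*v²)
1/z(A) = 1/(-5*(-168)²) = 1/(-5*28224) = 1/(-141120) = -1/141120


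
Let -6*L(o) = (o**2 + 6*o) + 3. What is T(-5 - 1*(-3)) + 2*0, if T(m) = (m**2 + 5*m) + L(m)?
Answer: -31/6 ≈ -5.1667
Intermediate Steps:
L(o) = -1/2 - o - o**2/6 (L(o) = -((o**2 + 6*o) + 3)/6 = -(3 + o**2 + 6*o)/6 = -1/2 - o - o**2/6)
T(m) = -1/2 + 4*m + 5*m**2/6 (T(m) = (m**2 + 5*m) + (-1/2 - m - m**2/6) = -1/2 + 4*m + 5*m**2/6)
T(-5 - 1*(-3)) + 2*0 = (-1/2 + 4*(-5 - 1*(-3)) + 5*(-5 - 1*(-3))**2/6) + 2*0 = (-1/2 + 4*(-5 + 3) + 5*(-5 + 3)**2/6) + 0 = (-1/2 + 4*(-2) + (5/6)*(-2)**2) + 0 = (-1/2 - 8 + (5/6)*4) + 0 = (-1/2 - 8 + 10/3) + 0 = -31/6 + 0 = -31/6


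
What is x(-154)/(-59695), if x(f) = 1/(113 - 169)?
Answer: 1/3342920 ≈ 2.9914e-7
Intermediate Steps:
x(f) = -1/56 (x(f) = 1/(-56) = -1/56)
x(-154)/(-59695) = -1/56/(-59695) = -1/56*(-1/59695) = 1/3342920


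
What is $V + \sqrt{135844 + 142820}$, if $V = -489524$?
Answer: $-489524 + 2 \sqrt{69666} \approx -4.89 \cdot 10^{5}$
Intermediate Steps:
$V + \sqrt{135844 + 142820} = -489524 + \sqrt{135844 + 142820} = -489524 + \sqrt{278664} = -489524 + 2 \sqrt{69666}$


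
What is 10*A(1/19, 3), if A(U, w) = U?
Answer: 10/19 ≈ 0.52632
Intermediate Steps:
10*A(1/19, 3) = 10/19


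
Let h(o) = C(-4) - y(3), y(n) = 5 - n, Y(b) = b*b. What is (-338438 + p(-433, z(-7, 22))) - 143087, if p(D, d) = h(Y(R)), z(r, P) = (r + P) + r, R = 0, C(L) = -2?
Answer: -481529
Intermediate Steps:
Y(b) = b**2
z(r, P) = P + 2*r (z(r, P) = (P + r) + r = P + 2*r)
h(o) = -4 (h(o) = -2 - (5 - 1*3) = -2 - (5 - 3) = -2 - 1*2 = -2 - 2 = -4)
p(D, d) = -4
(-338438 + p(-433, z(-7, 22))) - 143087 = (-338438 - 4) - 143087 = -338442 - 143087 = -481529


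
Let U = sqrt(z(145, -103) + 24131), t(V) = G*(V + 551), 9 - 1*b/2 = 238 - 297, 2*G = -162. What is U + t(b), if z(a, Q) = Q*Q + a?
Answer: -55647 + sqrt(34885) ≈ -55460.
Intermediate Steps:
G = -81 (G = (1/2)*(-162) = -81)
z(a, Q) = a + Q**2 (z(a, Q) = Q**2 + a = a + Q**2)
b = 136 (b = 18 - 2*(238 - 297) = 18 - 2*(-59) = 18 + 118 = 136)
t(V) = -44631 - 81*V (t(V) = -81*(V + 551) = -81*(551 + V) = -44631 - 81*V)
U = sqrt(34885) (U = sqrt((145 + (-103)**2) + 24131) = sqrt((145 + 10609) + 24131) = sqrt(10754 + 24131) = sqrt(34885) ≈ 186.78)
U + t(b) = sqrt(34885) + (-44631 - 81*136) = sqrt(34885) + (-44631 - 11016) = sqrt(34885) - 55647 = -55647 + sqrt(34885)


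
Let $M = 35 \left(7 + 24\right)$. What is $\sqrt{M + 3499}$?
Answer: $2 \sqrt{1146} \approx 67.705$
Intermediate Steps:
$M = 1085$ ($M = 35 \cdot 31 = 1085$)
$\sqrt{M + 3499} = \sqrt{1085 + 3499} = \sqrt{4584} = 2 \sqrt{1146}$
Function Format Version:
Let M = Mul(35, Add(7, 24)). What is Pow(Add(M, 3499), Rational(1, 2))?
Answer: Mul(2, Pow(1146, Rational(1, 2))) ≈ 67.705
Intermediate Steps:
M = 1085 (M = Mul(35, 31) = 1085)
Pow(Add(M, 3499), Rational(1, 2)) = Pow(Add(1085, 3499), Rational(1, 2)) = Pow(4584, Rational(1, 2)) = Mul(2, Pow(1146, Rational(1, 2)))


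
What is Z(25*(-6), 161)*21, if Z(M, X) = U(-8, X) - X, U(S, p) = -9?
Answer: -3570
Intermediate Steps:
Z(M, X) = -9 - X
Z(25*(-6), 161)*21 = (-9 - 1*161)*21 = (-9 - 161)*21 = -170*21 = -3570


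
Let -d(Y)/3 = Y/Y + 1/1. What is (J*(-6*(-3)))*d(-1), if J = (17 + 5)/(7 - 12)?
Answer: 2376/5 ≈ 475.20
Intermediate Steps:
d(Y) = -6 (d(Y) = -3*(Y/Y + 1/1) = -3*(1 + 1*1) = -3*(1 + 1) = -3*2 = -6)
J = -22/5 (J = 22/(-5) = 22*(-⅕) = -22/5 ≈ -4.4000)
(J*(-6*(-3)))*d(-1) = -(-132)*(-3)/5*(-6) = -22/5*18*(-6) = -396/5*(-6) = 2376/5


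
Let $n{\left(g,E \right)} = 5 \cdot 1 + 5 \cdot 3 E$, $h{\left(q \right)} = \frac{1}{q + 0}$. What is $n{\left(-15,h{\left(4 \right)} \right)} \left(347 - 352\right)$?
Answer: $- \frac{175}{4} \approx -43.75$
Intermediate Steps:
$h{\left(q \right)} = \frac{1}{q}$
$n{\left(g,E \right)} = 5 + 15 E$
$n{\left(-15,h{\left(4 \right)} \right)} \left(347 - 352\right) = \left(5 + \frac{15}{4}\right) \left(347 - 352\right) = \left(5 + 15 \cdot \frac{1}{4}\right) \left(-5\right) = \left(5 + \frac{15}{4}\right) \left(-5\right) = \frac{35}{4} \left(-5\right) = - \frac{175}{4}$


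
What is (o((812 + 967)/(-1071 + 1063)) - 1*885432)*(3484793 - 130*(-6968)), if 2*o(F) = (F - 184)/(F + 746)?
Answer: -32570385371892251/8378 ≈ -3.8876e+12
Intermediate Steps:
o(F) = (-184 + F)/(2*(746 + F)) (o(F) = ((F - 184)/(F + 746))/2 = ((-184 + F)/(746 + F))/2 = (-184 + F)/(2*(746 + F)))
(o((812 + 967)/(-1071 + 1063)) - 1*885432)*(3484793 - 130*(-6968)) = ((-184 + (812 + 967)/(-1071 + 1063))/(2*(746 + (812 + 967)/(-1071 + 1063))) - 1*885432)*(3484793 - 130*(-6968)) = ((-184 + 1779/(-8))/(2*(746 + 1779/(-8))) - 885432)*(3484793 + 905840) = ((-184 + 1779*(-1/8))/(2*(746 + 1779*(-1/8))) - 885432)*4390633 = ((-184 - 1779/8)/(2*(746 - 1779/8)) - 885432)*4390633 = ((1/2)*(-3251/8)/(4189/8) - 885432)*4390633 = ((1/2)*(8/4189)*(-3251/8) - 885432)*4390633 = (-3251/8378 - 885432)*4390633 = -7418152547/8378*4390633 = -32570385371892251/8378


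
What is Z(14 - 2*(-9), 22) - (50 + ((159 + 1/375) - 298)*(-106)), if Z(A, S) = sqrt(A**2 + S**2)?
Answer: -5543894/375 + 2*sqrt(377) ≈ -14745.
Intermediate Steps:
Z(14 - 2*(-9), 22) - (50 + ((159 + 1/375) - 298)*(-106)) = sqrt((14 - 2*(-9))**2 + 22**2) - (50 + ((159 + 1/375) - 298)*(-106)) = sqrt((14 + 18)**2 + 484) - (50 + ((159 + 1/375) - 298)*(-106)) = sqrt(32**2 + 484) - (50 + (59626/375 - 298)*(-106)) = sqrt(1024 + 484) - (50 - 52124/375*(-106)) = sqrt(1508) - (50 + 5525144/375) = 2*sqrt(377) - 1*5543894/375 = 2*sqrt(377) - 5543894/375 = -5543894/375 + 2*sqrt(377)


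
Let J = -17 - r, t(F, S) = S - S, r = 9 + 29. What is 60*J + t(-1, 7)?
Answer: -3300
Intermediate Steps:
r = 38
t(F, S) = 0
J = -55 (J = -17 - 1*38 = -17 - 38 = -55)
60*J + t(-1, 7) = 60*(-55) + 0 = -3300 + 0 = -3300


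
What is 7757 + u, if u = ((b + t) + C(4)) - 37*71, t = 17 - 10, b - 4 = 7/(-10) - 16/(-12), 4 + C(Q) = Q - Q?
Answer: 154129/30 ≈ 5137.6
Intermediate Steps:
C(Q) = -4 (C(Q) = -4 + (Q - Q) = -4 + 0 = -4)
b = 139/30 (b = 4 + (7/(-10) - 16/(-12)) = 4 + (7*(-⅒) - 16*(-1/12)) = 4 + (-7/10 + 4/3) = 4 + 19/30 = 139/30 ≈ 4.6333)
t = 7
u = -78581/30 (u = ((139/30 + 7) - 4) - 37*71 = (349/30 - 4) - 2627 = 229/30 - 2627 = -78581/30 ≈ -2619.4)
7757 + u = 7757 - 78581/30 = 154129/30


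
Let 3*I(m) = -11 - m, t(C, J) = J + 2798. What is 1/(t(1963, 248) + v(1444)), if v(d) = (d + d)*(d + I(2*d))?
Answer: 3/4147642 ≈ 7.2330e-7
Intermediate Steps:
t(C, J) = 2798 + J
I(m) = -11/3 - m/3 (I(m) = (-11 - m)/3 = -11/3 - m/3)
v(d) = 2*d*(-11/3 + d/3) (v(d) = (d + d)*(d + (-11/3 - 2*d/3)) = (2*d)*(d + (-11/3 - 2*d/3)) = (2*d)*(-11/3 + d/3) = 2*d*(-11/3 + d/3))
1/(t(1963, 248) + v(1444)) = 1/((2798 + 248) + (⅔)*1444*(-11 + 1444)) = 1/(3046 + (⅔)*1444*1433) = 1/(3046 + 4138504/3) = 1/(4147642/3) = 3/4147642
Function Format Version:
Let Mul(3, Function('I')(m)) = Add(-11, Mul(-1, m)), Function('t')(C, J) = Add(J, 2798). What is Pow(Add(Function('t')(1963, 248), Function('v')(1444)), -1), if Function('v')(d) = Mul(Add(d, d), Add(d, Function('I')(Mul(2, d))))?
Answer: Rational(3, 4147642) ≈ 7.2330e-7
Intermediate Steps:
Function('t')(C, J) = Add(2798, J)
Function('I')(m) = Add(Rational(-11, 3), Mul(Rational(-1, 3), m)) (Function('I')(m) = Mul(Rational(1, 3), Add(-11, Mul(-1, m))) = Add(Rational(-11, 3), Mul(Rational(-1, 3), m)))
Function('v')(d) = Mul(2, d, Add(Rational(-11, 3), Mul(Rational(1, 3), d))) (Function('v')(d) = Mul(Add(d, d), Add(d, Add(Rational(-11, 3), Mul(Rational(-1, 3), Mul(2, d))))) = Mul(Mul(2, d), Add(d, Add(Rational(-11, 3), Mul(Rational(-2, 3), d)))) = Mul(Mul(2, d), Add(Rational(-11, 3), Mul(Rational(1, 3), d))) = Mul(2, d, Add(Rational(-11, 3), Mul(Rational(1, 3), d))))
Pow(Add(Function('t')(1963, 248), Function('v')(1444)), -1) = Pow(Add(Add(2798, 248), Mul(Rational(2, 3), 1444, Add(-11, 1444))), -1) = Pow(Add(3046, Mul(Rational(2, 3), 1444, 1433)), -1) = Pow(Add(3046, Rational(4138504, 3)), -1) = Pow(Rational(4147642, 3), -1) = Rational(3, 4147642)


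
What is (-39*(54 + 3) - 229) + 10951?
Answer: 8499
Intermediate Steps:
(-39*(54 + 3) - 229) + 10951 = (-39*57 - 229) + 10951 = (-2223 - 229) + 10951 = -2452 + 10951 = 8499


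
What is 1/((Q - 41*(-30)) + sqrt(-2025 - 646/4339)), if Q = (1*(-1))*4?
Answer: 5319614/6530633885 - 7*I*sqrt(778108531)/6530633885 ≈ 0.00081456 - 2.9899e-5*I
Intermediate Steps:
Q = -4 (Q = -1*4 = -4)
1/((Q - 41*(-30)) + sqrt(-2025 - 646/4339)) = 1/((-4 - 41*(-30)) + sqrt(-2025 - 646/4339)) = 1/((-4 + 1230) + sqrt(-2025 - 646*1/4339)) = 1/(1226 + sqrt(-2025 - 646/4339)) = 1/(1226 + sqrt(-8787121/4339)) = 1/(1226 + 7*I*sqrt(778108531)/4339)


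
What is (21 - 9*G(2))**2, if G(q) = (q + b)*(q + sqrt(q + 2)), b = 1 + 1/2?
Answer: 11025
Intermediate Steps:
b = 3/2 (b = 1 + 1/2 = 3/2 ≈ 1.5000)
G(q) = (3/2 + q)*(q + sqrt(2 + q)) (G(q) = (q + 3/2)*(q + sqrt(q + 2)) = (3/2 + q)*(q + sqrt(2 + q)))
(21 - 9*G(2))**2 = (21 - 9*(2**2 + (3/2)*2 + 3*sqrt(2 + 2)/2 + 2*sqrt(2 + 2)))**2 = (21 - 9*(4 + 3 + 3*sqrt(4)/2 + 2*sqrt(4)))**2 = (21 - 9*(4 + 3 + (3/2)*2 + 2*2))**2 = (21 - 9*(4 + 3 + 3 + 4))**2 = (21 - 9*14)**2 = (21 - 126)**2 = (-105)**2 = 11025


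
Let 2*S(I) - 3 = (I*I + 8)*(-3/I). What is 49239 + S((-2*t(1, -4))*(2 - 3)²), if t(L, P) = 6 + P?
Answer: 98499/2 ≈ 49250.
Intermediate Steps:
S(I) = 3/2 - 3*(8 + I²)/(2*I) (S(I) = 3/2 + ((I*I + 8)*(-3/I))/2 = 3/2 + ((I² + 8)*(-3/I))/2 = 3/2 + ((8 + I²)*(-3/I))/2 = 3/2 + (-3*(8 + I²)/I)/2 = 3/2 - 3*(8 + I²)/(2*I))
49239 + S((-2*t(1, -4))*(2 - 3)²) = 49239 + (3/2 - 12*(-1/(2*(2 - 3)²*(6 - 4))) - 3*(-2*(6 - 4))*(2 - 3)²/2) = 49239 + (3/2 - 12/(-2*2*(-1)²) - 3*(-2*2)*(-1)²/2) = 49239 + (3/2 - 12/((-4*1)) - (-6)) = 49239 + (3/2 - 12/(-4) - 3/2*(-4)) = 49239 + (3/2 - 12*(-¼) + 6) = 49239 + (3/2 + 3 + 6) = 49239 + 21/2 = 98499/2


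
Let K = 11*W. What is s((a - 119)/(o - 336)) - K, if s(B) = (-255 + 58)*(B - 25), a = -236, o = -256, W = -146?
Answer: 3796417/592 ≈ 6412.9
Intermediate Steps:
K = -1606 (K = 11*(-146) = -1606)
s(B) = 4925 - 197*B (s(B) = -197*(-25 + B) = 4925 - 197*B)
s((a - 119)/(o - 336)) - K = (4925 - 197*(-236 - 119)/(-256 - 336)) - 1*(-1606) = (4925 - (-69935)/(-592)) + 1606 = (4925 - (-69935)*(-1)/592) + 1606 = (4925 - 197*355/592) + 1606 = (4925 - 69935/592) + 1606 = 2845665/592 + 1606 = 3796417/592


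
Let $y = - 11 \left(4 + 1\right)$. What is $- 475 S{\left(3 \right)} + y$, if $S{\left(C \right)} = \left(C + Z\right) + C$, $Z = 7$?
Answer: $-6230$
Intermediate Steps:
$y = -55$ ($y = \left(-11\right) 5 = -55$)
$S{\left(C \right)} = 7 + 2 C$ ($S{\left(C \right)} = \left(C + 7\right) + C = \left(7 + C\right) + C = 7 + 2 C$)
$- 475 S{\left(3 \right)} + y = - 475 \left(7 + 2 \cdot 3\right) - 55 = - 475 \left(7 + 6\right) - 55 = \left(-475\right) 13 - 55 = -6175 - 55 = -6230$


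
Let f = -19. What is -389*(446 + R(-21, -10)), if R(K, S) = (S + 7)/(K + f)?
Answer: -6940927/40 ≈ -1.7352e+5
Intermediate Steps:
R(K, S) = (7 + S)/(-19 + K) (R(K, S) = (S + 7)/(K - 19) = (7 + S)/(-19 + K))
-389*(446 + R(-21, -10)) = -389*(446 + (7 - 10)/(-19 - 21)) = -389*(446 - 3/(-40)) = -389*(446 - 1/40*(-3)) = -389*(446 + 3/40) = -389*17843/40 = -6940927/40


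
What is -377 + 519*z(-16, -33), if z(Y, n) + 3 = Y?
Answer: -10238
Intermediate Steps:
z(Y, n) = -3 + Y
-377 + 519*z(-16, -33) = -377 + 519*(-3 - 16) = -377 + 519*(-19) = -377 - 9861 = -10238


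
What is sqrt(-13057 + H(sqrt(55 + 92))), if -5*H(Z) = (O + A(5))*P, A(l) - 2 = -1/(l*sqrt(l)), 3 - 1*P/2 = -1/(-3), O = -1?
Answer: sqrt(-73451625 + 240*sqrt(5))/75 ≈ 114.27*I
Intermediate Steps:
P = 16/3 (P = 6 - (-2)/(-3) = 6 - (-2)*(-1)/3 = 6 - 2*1/3 = 6 - 2/3 = 16/3 ≈ 5.3333)
A(l) = 2 - 1/l**(3/2) (A(l) = 2 - 1/(l*sqrt(l)) = 2 - 1/(l**(3/2)) = 2 - 1/l**(3/2))
H(Z) = -16/15 + 16*sqrt(5)/375 (H(Z) = -(-1 + (2 - 1/5**(3/2)))*16/(5*3) = -(-1 + (2 - sqrt(5)/25))*16/(5*3) = -(1 - sqrt(5)/25)*16/(5*3) = -(16/3 - 16*sqrt(5)/75)/5 = -16/15 + 16*sqrt(5)/375)
sqrt(-13057 + H(sqrt(55 + 92))) = sqrt(-13057 + (-16/15 + 16*sqrt(5)/375)) = sqrt(-195871/15 + 16*sqrt(5)/375)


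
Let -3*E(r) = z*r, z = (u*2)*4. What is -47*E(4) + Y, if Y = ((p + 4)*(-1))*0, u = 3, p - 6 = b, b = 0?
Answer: 1504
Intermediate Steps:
p = 6 (p = 6 + 0 = 6)
z = 24 (z = (3*2)*4 = 6*4 = 24)
Y = 0 (Y = ((6 + 4)*(-1))*0 = (10*(-1))*0 = -10*0 = 0)
E(r) = -8*r
-47*E(4) + Y = -(-376)*4 + 0 = -47*(-32) + 0 = 1504 + 0 = 1504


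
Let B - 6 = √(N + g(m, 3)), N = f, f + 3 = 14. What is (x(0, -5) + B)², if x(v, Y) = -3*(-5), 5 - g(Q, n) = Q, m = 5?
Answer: (21 + √11)² ≈ 591.30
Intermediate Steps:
g(Q, n) = 5 - Q
x(v, Y) = 15
f = 11 (f = -3 + 14 = 11)
N = 11
B = 6 + √11 (B = 6 + √(11 + (5 - 1*5)) = 6 + √(11 + (5 - 5)) = 6 + √(11 + 0) = 6 + √11 ≈ 9.3166)
(x(0, -5) + B)² = (15 + (6 + √11))² = (21 + √11)²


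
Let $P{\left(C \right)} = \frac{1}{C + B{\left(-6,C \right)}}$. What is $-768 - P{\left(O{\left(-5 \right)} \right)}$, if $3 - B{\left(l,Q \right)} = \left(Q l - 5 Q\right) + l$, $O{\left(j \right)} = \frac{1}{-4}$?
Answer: $- \frac{4609}{6} \approx -768.17$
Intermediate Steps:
$O{\left(j \right)} = - \frac{1}{4}$
$B{\left(l,Q \right)} = 3 - l + 5 Q - Q l$ ($B{\left(l,Q \right)} = 3 - \left(\left(Q l - 5 Q\right) + l\right) = 3 - \left(\left(- 5 Q + Q l\right) + l\right) = 3 - \left(l - 5 Q + Q l\right) = 3 - l + 5 Q - Q l$)
$P{\left(C \right)} = \frac{1}{9 + 12 C}$ ($P{\left(C \right)} = \frac{1}{C + \left(3 - -6 + 5 C - C \left(-6\right)\right)} = \frac{1}{C + \left(3 + 6 + 5 C + 6 C\right)} = \frac{1}{C + \left(9 + 11 C\right)} = \frac{1}{9 + 12 C}$)
$-768 - P{\left(O{\left(-5 \right)} \right)} = -768 - \frac{1}{3 \left(3 + 4 \left(- \frac{1}{4}\right)\right)} = -768 - \frac{1}{3 \left(3 - 1\right)} = -768 - \frac{1}{3 \cdot 2} = -768 - \frac{1}{3} \cdot \frac{1}{2} = -768 - \frac{1}{6} = - \frac{4609}{6}$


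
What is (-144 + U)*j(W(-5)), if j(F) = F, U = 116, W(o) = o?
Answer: 140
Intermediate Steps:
(-144 + U)*j(W(-5)) = (-144 + 116)*(-5) = -28*(-5) = 140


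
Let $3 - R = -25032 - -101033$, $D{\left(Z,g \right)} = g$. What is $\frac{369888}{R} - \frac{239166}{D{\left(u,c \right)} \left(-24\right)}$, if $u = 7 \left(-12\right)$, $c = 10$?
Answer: $\frac{1507280379}{1519960} \approx 991.66$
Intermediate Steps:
$u = -84$
$R = -75998$ ($R = 3 - \left(-25032 - -101033\right) = 3 - \left(-25032 + 101033\right) = 3 - 76001 = -75998$)
$\frac{369888}{R} - \frac{239166}{D{\left(u,c \right)} \left(-24\right)} = \frac{369888}{-75998} - \frac{239166}{10 \left(-24\right)} = 369888 \left(- \frac{1}{75998}\right) - \frac{239166}{-240} = - \frac{184944}{37999} - - \frac{39861}{40} = - \frac{184944}{37999} + \frac{39861}{40} = \frac{1507280379}{1519960}$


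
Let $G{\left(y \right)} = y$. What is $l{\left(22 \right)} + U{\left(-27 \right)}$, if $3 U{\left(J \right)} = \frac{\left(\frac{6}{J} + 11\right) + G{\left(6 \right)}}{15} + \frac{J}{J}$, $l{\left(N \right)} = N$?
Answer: $\frac{9196}{405} \approx 22.706$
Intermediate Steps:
$U{\left(J \right)} = \frac{32}{45} + \frac{2}{15 J}$ ($U{\left(J \right)} = \frac{\frac{\left(\frac{6}{J} + 11\right) + 6}{15} + \frac{J}{J}}{3} = \frac{\left(\left(11 + \frac{6}{J}\right) + 6\right) \frac{1}{15} + 1}{3} = \frac{\left(17 + \frac{6}{J}\right) \frac{1}{15} + 1}{3} = \frac{\left(\frac{17}{15} + \frac{2}{5 J}\right) + 1}{3} = \frac{\frac{32}{15} + \frac{2}{5 J}}{3} = \frac{32}{45} + \frac{2}{15 J}$)
$l{\left(22 \right)} + U{\left(-27 \right)} = 22 + \frac{2 \left(3 + 16 \left(-27\right)\right)}{45 \left(-27\right)} = 22 + \frac{2}{45} \left(- \frac{1}{27}\right) \left(3 - 432\right) = 22 + \frac{2}{45} \left(- \frac{1}{27}\right) \left(-429\right) = 22 + \frac{286}{405} = \frac{9196}{405}$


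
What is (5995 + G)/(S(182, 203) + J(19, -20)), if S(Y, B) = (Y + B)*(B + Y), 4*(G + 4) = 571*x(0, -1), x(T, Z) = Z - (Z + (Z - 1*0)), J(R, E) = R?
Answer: 24535/592976 ≈ 0.041376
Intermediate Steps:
x(T, Z) = -Z (x(T, Z) = Z - (Z + (Z + 0)) = Z - (Z + Z) = Z - 2*Z = -Z)
G = 555/4 (G = -4 + (571*(-1*(-1)))/4 = -4 + (571*1)/4 = -4 + (¼)*571 = -4 + 571/4 = 555/4 ≈ 138.75)
S(Y, B) = (B + Y)² (S(Y, B) = (B + Y)*(B + Y) = (B + Y)²)
(5995 + G)/(S(182, 203) + J(19, -20)) = (5995 + 555/4)/((203 + 182)² + 19) = 24535/(4*(385² + 19)) = 24535/(4*(148225 + 19)) = (24535/4)/148244 = (24535/4)*(1/148244) = 24535/592976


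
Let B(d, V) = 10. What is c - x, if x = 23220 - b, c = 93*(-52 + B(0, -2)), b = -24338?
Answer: -51464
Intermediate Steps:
c = -3906 (c = 93*(-52 + 10) = 93*(-42) = -3906)
x = 47558 (x = 23220 - 1*(-24338) = 23220 + 24338 = 47558)
c - x = -3906 - 1*47558 = -3906 - 47558 = -51464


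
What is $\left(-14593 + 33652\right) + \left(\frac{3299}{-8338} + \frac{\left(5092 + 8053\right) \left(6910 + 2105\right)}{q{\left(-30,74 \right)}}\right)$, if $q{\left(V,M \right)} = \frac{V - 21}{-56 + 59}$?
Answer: $- \frac{985369654219}{141746} \approx -6.9517 \cdot 10^{6}$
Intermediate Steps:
$q{\left(V,M \right)} = -7 + \frac{V}{3}$ ($q{\left(V,M \right)} = \frac{-21 + V}{3} = \left(-21 + V\right) \frac{1}{3} = -7 + \frac{V}{3}$)
$\left(-14593 + 33652\right) + \left(\frac{3299}{-8338} + \frac{\left(5092 + 8053\right) \left(6910 + 2105\right)}{q{\left(-30,74 \right)}}\right) = \left(-14593 + 33652\right) + \left(\frac{3299}{-8338} + \frac{\left(5092 + 8053\right) \left(6910 + 2105\right)}{-7 + \frac{1}{3} \left(-30\right)}\right) = 19059 + \left(3299 \left(- \frac{1}{8338}\right) + \frac{13145 \cdot 9015}{-7 - 10}\right) = 19059 + \left(- \frac{3299}{8338} + \frac{118502175}{-17}\right) = 19059 + \left(- \frac{3299}{8338} + 118502175 \left(- \frac{1}{17}\right)\right) = 19059 - \frac{988071191233}{141746} = - \frac{985369654219}{141746}$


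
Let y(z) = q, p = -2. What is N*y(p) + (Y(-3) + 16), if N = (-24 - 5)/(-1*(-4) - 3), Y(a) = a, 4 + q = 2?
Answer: 71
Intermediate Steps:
q = -2 (q = -4 + 2 = -2)
y(z) = -2
N = -29 (N = -29/(4 - 3) = -29/1 = -29*1 = -29)
N*y(p) + (Y(-3) + 16) = -29*(-2) + (-3 + 16) = 58 + 13 = 71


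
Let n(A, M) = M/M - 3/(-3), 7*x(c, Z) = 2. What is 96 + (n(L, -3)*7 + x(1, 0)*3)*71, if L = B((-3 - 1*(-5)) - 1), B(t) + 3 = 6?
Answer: 8056/7 ≈ 1150.9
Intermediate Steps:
B(t) = 3 (B(t) = -3 + 6 = 3)
x(c, Z) = 2/7 (x(c, Z) = (⅐)*2 = 2/7)
L = 3
n(A, M) = 2 (n(A, M) = 1 - 3*(-⅓) = 1 + 1 = 2)
96 + (n(L, -3)*7 + x(1, 0)*3)*71 = 96 + (2*7 + (2/7)*3)*71 = 96 + (14 + 6/7)*71 = 96 + (104/7)*71 = 96 + 7384/7 = 8056/7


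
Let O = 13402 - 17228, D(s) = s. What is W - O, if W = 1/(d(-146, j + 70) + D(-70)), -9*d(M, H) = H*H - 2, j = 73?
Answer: 80640593/21077 ≈ 3826.0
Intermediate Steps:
d(M, H) = 2/9 - H**2/9 (d(M, H) = -(H*H - 2)/9 = -(H**2 - 2)/9 = -(-2 + H**2)/9 = 2/9 - H**2/9)
O = -3826
W = -9/21077 (W = 1/((2/9 - (73 + 70)**2/9) - 70) = 1/((2/9 - 1/9*143**2) - 70) = 1/((2/9 - 1/9*20449) - 70) = 1/((2/9 - 20449/9) - 70) = 1/(-20447/9 - 70) = 1/(-21077/9) = -9/21077 ≈ -0.00042701)
W - O = -9/21077 - 1*(-3826) = -9/21077 + 3826 = 80640593/21077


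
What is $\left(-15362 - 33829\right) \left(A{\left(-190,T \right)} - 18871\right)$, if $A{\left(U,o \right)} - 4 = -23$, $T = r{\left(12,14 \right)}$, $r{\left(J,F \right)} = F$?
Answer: $929217990$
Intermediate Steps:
$T = 14$
$A{\left(U,o \right)} = -19$ ($A{\left(U,o \right)} = 4 - 23 = -19$)
$\left(-15362 - 33829\right) \left(A{\left(-190,T \right)} - 18871\right) = \left(-15362 - 33829\right) \left(-19 - 18871\right) = \left(-49191\right) \left(-18890\right) = 929217990$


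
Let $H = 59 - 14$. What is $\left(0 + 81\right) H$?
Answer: $3645$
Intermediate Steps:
$H = 45$
$\left(0 + 81\right) H = \left(0 + 81\right) 45 = 81 \cdot 45 = 3645$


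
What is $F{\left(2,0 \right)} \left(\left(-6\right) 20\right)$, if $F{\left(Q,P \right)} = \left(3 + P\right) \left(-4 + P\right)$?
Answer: $1440$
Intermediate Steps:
$F{\left(Q,P \right)} = \left(-4 + P\right) \left(3 + P\right)$
$F{\left(2,0 \right)} \left(\left(-6\right) 20\right) = \left(-12 + 0^{2} - 0\right) \left(\left(-6\right) 20\right) = \left(-12 + 0 + 0\right) \left(-120\right) = \left(-12\right) \left(-120\right) = 1440$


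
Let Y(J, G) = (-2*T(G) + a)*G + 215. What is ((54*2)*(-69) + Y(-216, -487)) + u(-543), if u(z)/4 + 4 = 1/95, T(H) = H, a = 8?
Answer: -46121261/95 ≈ -4.8549e+5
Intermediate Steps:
Y(J, G) = 215 + G*(8 - 2*G) (Y(J, G) = (-2*G + 8)*G + 215 = (8 - 2*G)*G + 215 = G*(8 - 2*G) + 215 = 215 + G*(8 - 2*G))
u(z) = -1516/95 (u(z) = -16 + 4/95 = -1516/95)
((54*2)*(-69) + Y(-216, -487)) + u(-543) = ((54*2)*(-69) + (215 - 2*(-487)**2 + 8*(-487))) - 1516/95 = (108*(-69) + (215 - 2*237169 - 3896)) - 1516/95 = (-7452 + (215 - 474338 - 3896)) - 1516/95 = (-7452 - 478019) - 1516/95 = -485471 - 1516/95 = -46121261/95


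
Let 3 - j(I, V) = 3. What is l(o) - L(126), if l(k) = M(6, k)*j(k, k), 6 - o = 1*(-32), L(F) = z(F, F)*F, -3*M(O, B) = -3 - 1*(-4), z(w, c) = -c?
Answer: 15876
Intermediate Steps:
M(O, B) = -⅓ (M(O, B) = -(-3 - 1*(-4))/3 = -(-3 + 4)/3 = -⅓*1 = -⅓)
j(I, V) = 0 (j(I, V) = 3 - 1*3 = 3 - 3 = 0)
L(F) = -F² (L(F) = (-F)*F = -F²)
o = 38 (o = 6 - (-32) = 6 - 1*(-32) = 6 + 32 = 38)
l(k) = 0 (l(k) = -⅓*0 = 0)
l(o) - L(126) = 0 - (-1)*126² = 0 - (-1)*15876 = 0 - 1*(-15876) = 0 + 15876 = 15876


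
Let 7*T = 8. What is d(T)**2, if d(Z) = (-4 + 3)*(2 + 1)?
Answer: 9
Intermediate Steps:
T = 8/7 (T = (1/7)*8 = 8/7 ≈ 1.1429)
d(Z) = -3 (d(Z) = -1*3 = -3)
d(T)**2 = (-3)**2 = 9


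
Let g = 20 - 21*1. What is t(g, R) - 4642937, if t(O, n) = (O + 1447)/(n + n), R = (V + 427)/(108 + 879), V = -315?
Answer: -74185049/16 ≈ -4.6366e+6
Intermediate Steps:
g = -1 (g = 20 - 21 = -1)
R = 16/141 (R = (-315 + 427)/(108 + 879) = 112/987 = 112*(1/987) = 16/141 ≈ 0.11348)
t(O, n) = (1447 + O)/(2*n) (t(O, n) = (1447 + O)/((2*n)) = (1447 + O)*(1/(2*n)) = (1447 + O)/(2*n))
t(g, R) - 4642937 = (1447 - 1)/(2*(16/141)) - 4642937 = (½)*(141/16)*1446 - 4642937 = 101943/16 - 4642937 = -74185049/16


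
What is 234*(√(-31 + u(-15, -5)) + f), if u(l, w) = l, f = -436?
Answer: -102024 + 234*I*√46 ≈ -1.0202e+5 + 1587.1*I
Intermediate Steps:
234*(√(-31 + u(-15, -5)) + f) = 234*(√(-31 - 15) - 436) = 234*(√(-46) - 436) = 234*(I*√46 - 436) = 234*(-436 + I*√46) = -102024 + 234*I*√46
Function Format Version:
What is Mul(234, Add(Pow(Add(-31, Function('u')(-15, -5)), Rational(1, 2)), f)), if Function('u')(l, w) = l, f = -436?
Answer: Add(-102024, Mul(234, I, Pow(46, Rational(1, 2)))) ≈ Add(-1.0202e+5, Mul(1587.1, I))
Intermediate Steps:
Mul(234, Add(Pow(Add(-31, Function('u')(-15, -5)), Rational(1, 2)), f)) = Mul(234, Add(Pow(Add(-31, -15), Rational(1, 2)), -436)) = Mul(234, Add(Pow(-46, Rational(1, 2)), -436)) = Mul(234, Add(Mul(I, Pow(46, Rational(1, 2))), -436)) = Mul(234, Add(-436, Mul(I, Pow(46, Rational(1, 2))))) = Add(-102024, Mul(234, I, Pow(46, Rational(1, 2))))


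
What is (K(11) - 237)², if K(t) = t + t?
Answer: 46225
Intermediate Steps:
K(t) = 2*t
(K(11) - 237)² = (2*11 - 237)² = (22 - 237)² = (-215)² = 46225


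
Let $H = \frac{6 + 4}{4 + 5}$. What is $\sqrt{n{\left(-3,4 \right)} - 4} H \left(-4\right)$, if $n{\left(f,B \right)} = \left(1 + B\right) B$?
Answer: $- \frac{160}{9} \approx -17.778$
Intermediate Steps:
$n{\left(f,B \right)} = B \left(1 + B\right)$
$H = \frac{10}{9} \approx 1.1111$
$\sqrt{n{\left(-3,4 \right)} - 4} H \left(-4\right) = \sqrt{4 \left(1 + 4\right) - 4} \cdot \frac{10}{9} \left(-4\right) = \sqrt{4 \cdot 5 - 4} \cdot \frac{10}{9} \left(-4\right) = \sqrt{20 - 4} \cdot \frac{10}{9} \left(-4\right) = \sqrt{16} \cdot \frac{10}{9} \left(-4\right) = 4 \cdot \frac{10}{9} \left(-4\right) = \frac{40}{9} \left(-4\right) = - \frac{160}{9}$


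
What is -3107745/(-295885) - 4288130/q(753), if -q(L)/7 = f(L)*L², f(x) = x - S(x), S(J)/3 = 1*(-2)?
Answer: 24320543076059/2315218519917 ≈ 10.505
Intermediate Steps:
S(J) = -6 (S(J) = 3*(1*(-2)) = 3*(-2) = -6)
f(x) = 6 + x (f(x) = x - 1*(-6) = x + 6 = 6 + x)
q(L) = -7*L²*(6 + L) (q(L) = -7*(6 + L)*L² = -7*L²*(6 + L))
-3107745/(-295885) - 4288130/q(753) = -3107745/(-295885) - 4288130*1/(3969063*(-6 - 1*753)) = -3107745*(-1/295885) - 4288130*1/(3969063*(-6 - 753)) = 621549/59177 - 4288130/(7*567009*(-759)) = 621549/59177 - 4288130/(-3012518817) = 621549/59177 - 4288130*(-1/3012518817) = 621549/59177 + 55690/39123621 = 24320543076059/2315218519917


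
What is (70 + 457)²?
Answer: 277729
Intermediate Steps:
(70 + 457)² = 527² = 277729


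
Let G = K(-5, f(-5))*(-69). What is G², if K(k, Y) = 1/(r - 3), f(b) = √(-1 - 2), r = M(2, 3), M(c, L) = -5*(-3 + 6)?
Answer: 529/36 ≈ 14.694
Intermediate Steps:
M(c, L) = -15 (M(c, L) = -5*3 = -15)
r = -15
f(b) = I*√3 (f(b) = √(-3) = I*√3)
K(k, Y) = -1/18 (K(k, Y) = 1/(-15 - 3) = 1/(-18) = -1/18)
G = 23/6 (G = -1/18*(-69) = 23/6 ≈ 3.8333)
G² = (23/6)² = 529/36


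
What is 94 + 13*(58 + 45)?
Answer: 1433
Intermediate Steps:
94 + 13*(58 + 45) = 94 + 13*103 = 94 + 1339 = 1433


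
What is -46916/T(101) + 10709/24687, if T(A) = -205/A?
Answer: 116981939837/5060835 ≈ 23115.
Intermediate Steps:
-46916/T(101) + 10709/24687 = -46916/((-205/101)) + 10709/24687 = -46916/((-205*1/101)) + 10709*(1/24687) = -46916/(-205/101) + 10709/24687 = -46916*(-101/205) + 10709/24687 = 4738516/205 + 10709/24687 = 116981939837/5060835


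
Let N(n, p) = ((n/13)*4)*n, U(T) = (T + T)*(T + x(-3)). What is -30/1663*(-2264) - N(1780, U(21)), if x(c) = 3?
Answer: -21075313840/21619 ≈ -9.7485e+5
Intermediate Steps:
U(T) = 2*T*(3 + T) (U(T) = (T + T)*(T + 3) = (2*T)*(3 + T) = 2*T*(3 + T))
N(n, p) = 4*n**2/13 (N(n, p) = ((n*(1/13))*4)*n = ((n/13)*4)*n = (4*n/13)*n = 4*n**2/13)
-30/1663*(-2264) - N(1780, U(21)) = -30/1663*(-2264) - 4*1780**2/13 = -30*1/1663*(-2264) - 4*3168400/13 = -30/1663*(-2264) - 1*12673600/13 = 67920/1663 - 12673600/13 = -21075313840/21619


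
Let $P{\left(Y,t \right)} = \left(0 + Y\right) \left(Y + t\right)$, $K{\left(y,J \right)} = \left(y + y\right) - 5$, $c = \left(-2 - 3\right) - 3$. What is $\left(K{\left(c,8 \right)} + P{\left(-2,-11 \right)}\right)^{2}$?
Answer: $25$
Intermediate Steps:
$c = -8$ ($c = -5 - 3 = -8$)
$K{\left(y,J \right)} = -5 + 2 y$ ($K{\left(y,J \right)} = 2 y - 5 = -5 + 2 y$)
$P{\left(Y,t \right)} = Y \left(Y + t\right)$
$\left(K{\left(c,8 \right)} + P{\left(-2,-11 \right)}\right)^{2} = \left(\left(-5 + 2 \left(-8\right)\right) - 2 \left(-2 - 11\right)\right)^{2} = \left(\left(-5 - 16\right) - -26\right)^{2} = \left(-21 + 26\right)^{2} = 5^{2} = 25$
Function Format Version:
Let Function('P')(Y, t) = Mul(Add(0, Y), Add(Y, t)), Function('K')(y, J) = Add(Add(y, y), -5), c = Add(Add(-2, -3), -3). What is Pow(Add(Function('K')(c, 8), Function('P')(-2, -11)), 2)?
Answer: 25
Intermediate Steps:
c = -8 (c = Add(-5, -3) = -8)
Function('K')(y, J) = Add(-5, Mul(2, y)) (Function('K')(y, J) = Add(Mul(2, y), -5) = Add(-5, Mul(2, y)))
Function('P')(Y, t) = Mul(Y, Add(Y, t))
Pow(Add(Function('K')(c, 8), Function('P')(-2, -11)), 2) = Pow(Add(Add(-5, Mul(2, -8)), Mul(-2, Add(-2, -11))), 2) = Pow(Add(Add(-5, -16), Mul(-2, -13)), 2) = Pow(Add(-21, 26), 2) = Pow(5, 2) = 25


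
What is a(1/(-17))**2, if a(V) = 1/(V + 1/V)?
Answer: 289/84100 ≈ 0.0034364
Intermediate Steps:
a(1/(-17))**2 = ((1/(-17))/(1 + (1/(-17))**2))**2 = ((1*(-1/17))/(1 + (1*(-1/17))**2))**2 = (-1/(17*(1 + (-1/17)**2)))**2 = (-1/(17*(1 + 1/289)))**2 = (-1/(17*290/289))**2 = (-1/17*289/290)**2 = (-17/290)**2 = 289/84100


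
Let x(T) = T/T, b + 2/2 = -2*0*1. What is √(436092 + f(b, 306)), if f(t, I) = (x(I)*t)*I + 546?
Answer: 2*√109083 ≈ 660.55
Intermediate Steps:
b = -1 (b = -1 - 2*0*1 = -1 + 0*1 = -1 + 0 = -1)
x(T) = 1
f(t, I) = 546 + I*t (f(t, I) = (1*t)*I + 546 = t*I + 546 = I*t + 546 = 546 + I*t)
√(436092 + f(b, 306)) = √(436092 + (546 + 306*(-1))) = √(436092 + (546 - 306)) = √(436092 + 240) = √436332 = 2*√109083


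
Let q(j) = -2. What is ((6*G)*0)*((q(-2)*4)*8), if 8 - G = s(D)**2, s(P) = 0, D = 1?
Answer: 0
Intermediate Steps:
G = 8 (G = 8 - 1*0**2 = 8 - 1*0 = 8 + 0 = 8)
((6*G)*0)*((q(-2)*4)*8) = ((6*8)*0)*(-2*4*8) = (48*0)*(-8*8) = 0*(-64) = 0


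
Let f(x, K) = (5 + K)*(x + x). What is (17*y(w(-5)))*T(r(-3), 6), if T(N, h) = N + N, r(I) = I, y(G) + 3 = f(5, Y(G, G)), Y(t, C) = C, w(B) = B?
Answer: 306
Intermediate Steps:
f(x, K) = 2*x*(5 + K) (f(x, K) = (5 + K)*(2*x) = 2*x*(5 + K))
y(G) = 47 + 10*G (y(G) = -3 + 2*5*(5 + G) = -3 + (50 + 10*G) = 47 + 10*G)
T(N, h) = 2*N
(17*y(w(-5)))*T(r(-3), 6) = (17*(47 + 10*(-5)))*(2*(-3)) = (17*(47 - 50))*(-6) = (17*(-3))*(-6) = -51*(-6) = 306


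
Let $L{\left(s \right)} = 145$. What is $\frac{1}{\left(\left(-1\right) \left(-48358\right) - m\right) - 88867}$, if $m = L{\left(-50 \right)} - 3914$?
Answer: $- \frac{1}{36740} \approx -2.7218 \cdot 10^{-5}$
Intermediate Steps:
$m = -3769$ ($m = 145 - 3914 = -3769$)
$\frac{1}{\left(\left(-1\right) \left(-48358\right) - m\right) - 88867} = \frac{1}{\left(\left(-1\right) \left(-48358\right) - -3769\right) - 88867} = \frac{1}{\left(48358 + 3769\right) - 88867} = \frac{1}{52127 - 88867} = \frac{1}{-36740} = - \frac{1}{36740}$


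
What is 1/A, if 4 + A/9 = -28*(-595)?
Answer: 1/149904 ≈ 6.6709e-6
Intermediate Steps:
A = 149904 (A = -36 + 9*(-28*(-595)) = -36 + 9*(-2*(-8330)) = -36 + 9*16660 = -36 + 149940 = 149904)
1/A = 1/149904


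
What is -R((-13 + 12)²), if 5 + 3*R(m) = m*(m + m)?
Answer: 1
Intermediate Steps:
R(m) = -5/3 + 2*m²/3 (R(m) = -5/3 + (m*(m + m))/3 = -5/3 + (m*(2*m))/3 = -5/3 + (2*m²)/3 = -5/3 + 2*m²/3)
-R((-13 + 12)²) = -(-5/3 + 2*((-13 + 12)²)²/3) = -(-5/3 + 2*((-1)²)²/3) = -(-5/3 + (⅔)*1²) = -(-5/3 + (⅔)*1) = -(-5/3 + ⅔) = -1*(-1) = 1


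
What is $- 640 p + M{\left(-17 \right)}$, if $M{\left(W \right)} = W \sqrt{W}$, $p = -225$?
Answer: $144000 - 17 i \sqrt{17} \approx 1.44 \cdot 10^{5} - 70.093 i$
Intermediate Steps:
$M{\left(W \right)} = W^{\frac{3}{2}}$
$- 640 p + M{\left(-17 \right)} = \left(-640\right) \left(-225\right) + \left(-17\right)^{\frac{3}{2}} = 144000 - 17 i \sqrt{17}$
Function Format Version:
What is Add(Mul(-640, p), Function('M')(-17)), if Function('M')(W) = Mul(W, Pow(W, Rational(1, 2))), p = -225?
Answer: Add(144000, Mul(-17, I, Pow(17, Rational(1, 2)))) ≈ Add(1.4400e+5, Mul(-70.093, I))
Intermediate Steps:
Function('M')(W) = Pow(W, Rational(3, 2))
Add(Mul(-640, p), Function('M')(-17)) = Add(Mul(-640, -225), Pow(-17, Rational(3, 2))) = Add(144000, Mul(-17, I, Pow(17, Rational(1, 2))))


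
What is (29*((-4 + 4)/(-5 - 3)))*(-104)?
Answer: 0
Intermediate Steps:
(29*((-4 + 4)/(-5 - 3)))*(-104) = (29*(0/(-8)))*(-104) = (29*(0*(-1/8)))*(-104) = (29*0)*(-104) = 0*(-104) = 0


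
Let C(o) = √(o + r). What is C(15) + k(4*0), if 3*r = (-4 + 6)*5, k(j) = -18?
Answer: -18 + √165/3 ≈ -13.718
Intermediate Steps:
r = 10/3 (r = ((-4 + 6)*5)/3 = (2*5)/3 = (⅓)*10 = 10/3 ≈ 3.3333)
C(o) = √(10/3 + o) (C(o) = √(o + 10/3) = √(10/3 + o))
C(15) + k(4*0) = √(30 + 9*15)/3 - 18 = √(30 + 135)/3 - 18 = √165/3 - 18 = -18 + √165/3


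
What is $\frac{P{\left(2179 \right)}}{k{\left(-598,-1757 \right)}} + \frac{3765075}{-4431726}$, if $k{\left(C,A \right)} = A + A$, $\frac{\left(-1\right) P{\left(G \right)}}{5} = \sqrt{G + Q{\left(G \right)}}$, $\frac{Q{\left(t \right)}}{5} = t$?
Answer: $- \frac{1255025}{1477242} + \frac{5 \sqrt{13074}}{3514} \approx -0.68688$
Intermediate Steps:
$Q{\left(t \right)} = 5 t$
$P{\left(G \right)} = - 5 \sqrt{6} \sqrt{G}$ ($P{\left(G \right)} = - 5 \sqrt{G + 5 G} = - 5 \sqrt{6 G} = - 5 \sqrt{6} \sqrt{G}$)
$k{\left(C,A \right)} = 2 A$
$\frac{P{\left(2179 \right)}}{k{\left(-598,-1757 \right)}} + \frac{3765075}{-4431726} = \frac{\left(-5\right) \sqrt{6} \sqrt{2179}}{2 \left(-1757\right)} + \frac{3765075}{-4431726} = \frac{\left(-5\right) \sqrt{13074}}{-3514} + 3765075 \left(- \frac{1}{4431726}\right) = - 5 \sqrt{13074} \left(- \frac{1}{3514}\right) - \frac{1255025}{1477242} = \frac{5 \sqrt{13074}}{3514} - \frac{1255025}{1477242} = - \frac{1255025}{1477242} + \frac{5 \sqrt{13074}}{3514}$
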